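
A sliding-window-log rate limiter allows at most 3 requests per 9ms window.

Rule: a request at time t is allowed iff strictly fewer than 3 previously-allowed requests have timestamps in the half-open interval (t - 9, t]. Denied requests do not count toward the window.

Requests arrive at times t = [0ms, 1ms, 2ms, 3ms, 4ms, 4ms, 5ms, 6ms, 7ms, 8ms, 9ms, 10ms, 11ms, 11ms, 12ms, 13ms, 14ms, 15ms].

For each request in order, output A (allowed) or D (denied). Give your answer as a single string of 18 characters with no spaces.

Answer: AAADDDDDDDAAADDDDD

Derivation:
Tracking allowed requests in the window:
  req#1 t=0ms: ALLOW
  req#2 t=1ms: ALLOW
  req#3 t=2ms: ALLOW
  req#4 t=3ms: DENY
  req#5 t=4ms: DENY
  req#6 t=4ms: DENY
  req#7 t=5ms: DENY
  req#8 t=6ms: DENY
  req#9 t=7ms: DENY
  req#10 t=8ms: DENY
  req#11 t=9ms: ALLOW
  req#12 t=10ms: ALLOW
  req#13 t=11ms: ALLOW
  req#14 t=11ms: DENY
  req#15 t=12ms: DENY
  req#16 t=13ms: DENY
  req#17 t=14ms: DENY
  req#18 t=15ms: DENY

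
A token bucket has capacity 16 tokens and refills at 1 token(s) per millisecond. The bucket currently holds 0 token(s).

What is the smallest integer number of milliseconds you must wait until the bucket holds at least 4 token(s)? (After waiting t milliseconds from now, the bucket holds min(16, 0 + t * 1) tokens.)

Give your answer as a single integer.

Need 0 + t * 1 >= 4, so t >= 4/1.
Smallest integer t = ceil(4/1) = 4.

Answer: 4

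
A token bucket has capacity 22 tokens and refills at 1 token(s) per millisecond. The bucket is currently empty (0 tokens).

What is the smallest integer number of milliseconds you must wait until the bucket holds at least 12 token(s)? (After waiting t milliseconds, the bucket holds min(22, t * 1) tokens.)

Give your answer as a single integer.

Need t * 1 >= 12, so t >= 12/1.
Smallest integer t = ceil(12/1) = 12.

Answer: 12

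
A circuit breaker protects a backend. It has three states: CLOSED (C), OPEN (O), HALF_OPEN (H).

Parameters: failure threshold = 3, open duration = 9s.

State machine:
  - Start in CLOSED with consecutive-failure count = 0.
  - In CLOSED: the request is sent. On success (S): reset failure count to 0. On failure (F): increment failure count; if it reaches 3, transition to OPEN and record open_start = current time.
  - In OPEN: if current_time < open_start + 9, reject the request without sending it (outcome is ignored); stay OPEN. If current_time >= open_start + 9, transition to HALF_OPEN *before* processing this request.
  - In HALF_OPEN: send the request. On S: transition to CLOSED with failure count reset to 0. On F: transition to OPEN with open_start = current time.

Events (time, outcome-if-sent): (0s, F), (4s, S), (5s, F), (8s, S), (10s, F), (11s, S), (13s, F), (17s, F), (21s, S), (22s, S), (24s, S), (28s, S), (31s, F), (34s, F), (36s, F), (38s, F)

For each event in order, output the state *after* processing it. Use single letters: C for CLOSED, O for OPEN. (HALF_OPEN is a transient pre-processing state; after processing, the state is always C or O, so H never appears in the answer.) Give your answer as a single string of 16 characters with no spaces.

Answer: CCCCCCCCCCCCCCOO

Derivation:
State after each event:
  event#1 t=0s outcome=F: state=CLOSED
  event#2 t=4s outcome=S: state=CLOSED
  event#3 t=5s outcome=F: state=CLOSED
  event#4 t=8s outcome=S: state=CLOSED
  event#5 t=10s outcome=F: state=CLOSED
  event#6 t=11s outcome=S: state=CLOSED
  event#7 t=13s outcome=F: state=CLOSED
  event#8 t=17s outcome=F: state=CLOSED
  event#9 t=21s outcome=S: state=CLOSED
  event#10 t=22s outcome=S: state=CLOSED
  event#11 t=24s outcome=S: state=CLOSED
  event#12 t=28s outcome=S: state=CLOSED
  event#13 t=31s outcome=F: state=CLOSED
  event#14 t=34s outcome=F: state=CLOSED
  event#15 t=36s outcome=F: state=OPEN
  event#16 t=38s outcome=F: state=OPEN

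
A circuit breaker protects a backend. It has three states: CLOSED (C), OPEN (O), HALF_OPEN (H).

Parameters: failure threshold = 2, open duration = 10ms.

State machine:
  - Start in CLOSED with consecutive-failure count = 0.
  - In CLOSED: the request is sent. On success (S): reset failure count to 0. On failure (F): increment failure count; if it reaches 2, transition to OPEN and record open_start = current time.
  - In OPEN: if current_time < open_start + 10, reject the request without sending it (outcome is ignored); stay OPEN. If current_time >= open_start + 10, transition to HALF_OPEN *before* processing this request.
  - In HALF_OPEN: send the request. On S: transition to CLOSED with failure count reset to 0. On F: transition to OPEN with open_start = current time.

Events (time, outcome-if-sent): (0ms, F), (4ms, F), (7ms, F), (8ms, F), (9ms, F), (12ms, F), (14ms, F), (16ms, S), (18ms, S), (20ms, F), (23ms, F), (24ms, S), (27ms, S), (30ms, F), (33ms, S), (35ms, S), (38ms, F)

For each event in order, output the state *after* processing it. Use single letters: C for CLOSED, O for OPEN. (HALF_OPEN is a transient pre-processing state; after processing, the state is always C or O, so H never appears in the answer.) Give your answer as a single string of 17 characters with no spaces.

Answer: COOOOOOOOOOCCCCCC

Derivation:
State after each event:
  event#1 t=0ms outcome=F: state=CLOSED
  event#2 t=4ms outcome=F: state=OPEN
  event#3 t=7ms outcome=F: state=OPEN
  event#4 t=8ms outcome=F: state=OPEN
  event#5 t=9ms outcome=F: state=OPEN
  event#6 t=12ms outcome=F: state=OPEN
  event#7 t=14ms outcome=F: state=OPEN
  event#8 t=16ms outcome=S: state=OPEN
  event#9 t=18ms outcome=S: state=OPEN
  event#10 t=20ms outcome=F: state=OPEN
  event#11 t=23ms outcome=F: state=OPEN
  event#12 t=24ms outcome=S: state=CLOSED
  event#13 t=27ms outcome=S: state=CLOSED
  event#14 t=30ms outcome=F: state=CLOSED
  event#15 t=33ms outcome=S: state=CLOSED
  event#16 t=35ms outcome=S: state=CLOSED
  event#17 t=38ms outcome=F: state=CLOSED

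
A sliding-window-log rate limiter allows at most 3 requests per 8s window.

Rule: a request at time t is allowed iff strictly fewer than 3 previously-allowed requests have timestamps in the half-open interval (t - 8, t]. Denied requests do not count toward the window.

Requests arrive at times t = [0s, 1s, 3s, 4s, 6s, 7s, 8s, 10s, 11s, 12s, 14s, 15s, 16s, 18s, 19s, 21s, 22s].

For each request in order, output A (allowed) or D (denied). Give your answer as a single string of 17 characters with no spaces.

Answer: AAADDDAAADDDAAADD

Derivation:
Tracking allowed requests in the window:
  req#1 t=0s: ALLOW
  req#2 t=1s: ALLOW
  req#3 t=3s: ALLOW
  req#4 t=4s: DENY
  req#5 t=6s: DENY
  req#6 t=7s: DENY
  req#7 t=8s: ALLOW
  req#8 t=10s: ALLOW
  req#9 t=11s: ALLOW
  req#10 t=12s: DENY
  req#11 t=14s: DENY
  req#12 t=15s: DENY
  req#13 t=16s: ALLOW
  req#14 t=18s: ALLOW
  req#15 t=19s: ALLOW
  req#16 t=21s: DENY
  req#17 t=22s: DENY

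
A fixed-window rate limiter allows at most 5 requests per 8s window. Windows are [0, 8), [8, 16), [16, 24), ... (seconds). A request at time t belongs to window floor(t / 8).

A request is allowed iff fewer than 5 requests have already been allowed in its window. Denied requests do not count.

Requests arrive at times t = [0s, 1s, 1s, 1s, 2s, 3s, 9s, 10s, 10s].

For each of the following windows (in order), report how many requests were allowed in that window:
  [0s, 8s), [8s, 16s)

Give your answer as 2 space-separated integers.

Answer: 5 3

Derivation:
Processing requests:
  req#1 t=0s (window 0): ALLOW
  req#2 t=1s (window 0): ALLOW
  req#3 t=1s (window 0): ALLOW
  req#4 t=1s (window 0): ALLOW
  req#5 t=2s (window 0): ALLOW
  req#6 t=3s (window 0): DENY
  req#7 t=9s (window 1): ALLOW
  req#8 t=10s (window 1): ALLOW
  req#9 t=10s (window 1): ALLOW

Allowed counts by window: 5 3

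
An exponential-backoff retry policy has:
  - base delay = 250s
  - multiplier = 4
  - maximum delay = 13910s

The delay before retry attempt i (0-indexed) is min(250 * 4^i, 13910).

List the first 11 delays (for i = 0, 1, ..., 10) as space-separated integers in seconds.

Computing each delay:
  i=0: min(250*4^0, 13910) = 250
  i=1: min(250*4^1, 13910) = 1000
  i=2: min(250*4^2, 13910) = 4000
  i=3: min(250*4^3, 13910) = 13910
  i=4: min(250*4^4, 13910) = 13910
  i=5: min(250*4^5, 13910) = 13910
  i=6: min(250*4^6, 13910) = 13910
  i=7: min(250*4^7, 13910) = 13910
  i=8: min(250*4^8, 13910) = 13910
  i=9: min(250*4^9, 13910) = 13910
  i=10: min(250*4^10, 13910) = 13910

Answer: 250 1000 4000 13910 13910 13910 13910 13910 13910 13910 13910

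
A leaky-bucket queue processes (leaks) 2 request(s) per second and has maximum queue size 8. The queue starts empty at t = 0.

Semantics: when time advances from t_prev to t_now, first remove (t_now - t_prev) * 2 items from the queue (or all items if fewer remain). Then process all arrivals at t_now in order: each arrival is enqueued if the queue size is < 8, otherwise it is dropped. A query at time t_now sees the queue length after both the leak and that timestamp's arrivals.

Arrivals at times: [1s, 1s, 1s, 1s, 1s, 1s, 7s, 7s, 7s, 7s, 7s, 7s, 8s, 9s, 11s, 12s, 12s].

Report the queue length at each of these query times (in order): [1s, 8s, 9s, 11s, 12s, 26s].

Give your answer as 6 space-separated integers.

Answer: 6 5 4 1 2 0

Derivation:
Queue lengths at query times:
  query t=1s: backlog = 6
  query t=8s: backlog = 5
  query t=9s: backlog = 4
  query t=11s: backlog = 1
  query t=12s: backlog = 2
  query t=26s: backlog = 0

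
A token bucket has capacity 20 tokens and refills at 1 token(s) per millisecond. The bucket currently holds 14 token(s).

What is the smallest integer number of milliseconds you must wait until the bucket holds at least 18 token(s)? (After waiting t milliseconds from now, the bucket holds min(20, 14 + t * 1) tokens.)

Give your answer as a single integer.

Need 14 + t * 1 >= 18, so t >= 4/1.
Smallest integer t = ceil(4/1) = 4.

Answer: 4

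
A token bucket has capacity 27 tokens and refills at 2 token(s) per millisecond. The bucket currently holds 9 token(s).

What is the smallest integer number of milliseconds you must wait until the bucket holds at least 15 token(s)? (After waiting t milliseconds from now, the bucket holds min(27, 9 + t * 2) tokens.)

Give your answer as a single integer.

Answer: 3

Derivation:
Need 9 + t * 2 >= 15, so t >= 6/2.
Smallest integer t = ceil(6/2) = 3.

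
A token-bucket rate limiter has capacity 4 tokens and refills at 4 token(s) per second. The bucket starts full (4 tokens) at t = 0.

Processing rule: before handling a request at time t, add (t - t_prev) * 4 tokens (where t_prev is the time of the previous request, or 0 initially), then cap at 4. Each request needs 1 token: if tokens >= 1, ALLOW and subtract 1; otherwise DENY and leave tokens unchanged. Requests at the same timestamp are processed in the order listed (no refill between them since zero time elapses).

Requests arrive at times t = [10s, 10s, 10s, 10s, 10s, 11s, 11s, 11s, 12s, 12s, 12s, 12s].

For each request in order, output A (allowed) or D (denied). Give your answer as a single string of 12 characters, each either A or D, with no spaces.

Answer: AAAADAAAAAAA

Derivation:
Simulating step by step:
  req#1 t=10s: ALLOW
  req#2 t=10s: ALLOW
  req#3 t=10s: ALLOW
  req#4 t=10s: ALLOW
  req#5 t=10s: DENY
  req#6 t=11s: ALLOW
  req#7 t=11s: ALLOW
  req#8 t=11s: ALLOW
  req#9 t=12s: ALLOW
  req#10 t=12s: ALLOW
  req#11 t=12s: ALLOW
  req#12 t=12s: ALLOW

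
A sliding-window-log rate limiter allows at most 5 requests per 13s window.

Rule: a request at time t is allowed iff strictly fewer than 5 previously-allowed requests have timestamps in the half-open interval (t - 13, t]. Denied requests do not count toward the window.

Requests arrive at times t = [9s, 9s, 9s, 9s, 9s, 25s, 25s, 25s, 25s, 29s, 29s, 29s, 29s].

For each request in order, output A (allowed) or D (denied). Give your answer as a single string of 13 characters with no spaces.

Answer: AAAAAAAAAADDD

Derivation:
Tracking allowed requests in the window:
  req#1 t=9s: ALLOW
  req#2 t=9s: ALLOW
  req#3 t=9s: ALLOW
  req#4 t=9s: ALLOW
  req#5 t=9s: ALLOW
  req#6 t=25s: ALLOW
  req#7 t=25s: ALLOW
  req#8 t=25s: ALLOW
  req#9 t=25s: ALLOW
  req#10 t=29s: ALLOW
  req#11 t=29s: DENY
  req#12 t=29s: DENY
  req#13 t=29s: DENY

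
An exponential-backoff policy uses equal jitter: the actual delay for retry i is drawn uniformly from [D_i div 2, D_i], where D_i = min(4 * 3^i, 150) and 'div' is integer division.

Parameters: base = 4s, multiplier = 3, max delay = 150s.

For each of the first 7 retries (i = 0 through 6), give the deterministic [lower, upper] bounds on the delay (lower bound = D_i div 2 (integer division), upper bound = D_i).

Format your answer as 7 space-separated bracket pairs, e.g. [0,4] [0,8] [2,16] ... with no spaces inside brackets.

Answer: [2,4] [6,12] [18,36] [54,108] [75,150] [75,150] [75,150]

Derivation:
Computing bounds per retry:
  i=0: D_i=min(4*3^0,150)=4, bounds=[2,4]
  i=1: D_i=min(4*3^1,150)=12, bounds=[6,12]
  i=2: D_i=min(4*3^2,150)=36, bounds=[18,36]
  i=3: D_i=min(4*3^3,150)=108, bounds=[54,108]
  i=4: D_i=min(4*3^4,150)=150, bounds=[75,150]
  i=5: D_i=min(4*3^5,150)=150, bounds=[75,150]
  i=6: D_i=min(4*3^6,150)=150, bounds=[75,150]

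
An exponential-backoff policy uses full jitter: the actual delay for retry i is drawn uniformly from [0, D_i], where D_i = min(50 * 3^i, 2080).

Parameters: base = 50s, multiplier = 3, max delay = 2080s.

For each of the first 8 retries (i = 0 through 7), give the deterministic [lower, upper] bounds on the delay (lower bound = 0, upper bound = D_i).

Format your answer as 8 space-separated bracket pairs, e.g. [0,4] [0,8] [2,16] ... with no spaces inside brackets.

Computing bounds per retry:
  i=0: D_i=min(50*3^0,2080)=50, bounds=[0,50]
  i=1: D_i=min(50*3^1,2080)=150, bounds=[0,150]
  i=2: D_i=min(50*3^2,2080)=450, bounds=[0,450]
  i=3: D_i=min(50*3^3,2080)=1350, bounds=[0,1350]
  i=4: D_i=min(50*3^4,2080)=2080, bounds=[0,2080]
  i=5: D_i=min(50*3^5,2080)=2080, bounds=[0,2080]
  i=6: D_i=min(50*3^6,2080)=2080, bounds=[0,2080]
  i=7: D_i=min(50*3^7,2080)=2080, bounds=[0,2080]

Answer: [0,50] [0,150] [0,450] [0,1350] [0,2080] [0,2080] [0,2080] [0,2080]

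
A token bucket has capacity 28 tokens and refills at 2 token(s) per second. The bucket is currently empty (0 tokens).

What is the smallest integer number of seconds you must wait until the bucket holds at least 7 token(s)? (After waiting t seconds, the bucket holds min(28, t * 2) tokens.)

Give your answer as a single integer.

Need t * 2 >= 7, so t >= 7/2.
Smallest integer t = ceil(7/2) = 4.

Answer: 4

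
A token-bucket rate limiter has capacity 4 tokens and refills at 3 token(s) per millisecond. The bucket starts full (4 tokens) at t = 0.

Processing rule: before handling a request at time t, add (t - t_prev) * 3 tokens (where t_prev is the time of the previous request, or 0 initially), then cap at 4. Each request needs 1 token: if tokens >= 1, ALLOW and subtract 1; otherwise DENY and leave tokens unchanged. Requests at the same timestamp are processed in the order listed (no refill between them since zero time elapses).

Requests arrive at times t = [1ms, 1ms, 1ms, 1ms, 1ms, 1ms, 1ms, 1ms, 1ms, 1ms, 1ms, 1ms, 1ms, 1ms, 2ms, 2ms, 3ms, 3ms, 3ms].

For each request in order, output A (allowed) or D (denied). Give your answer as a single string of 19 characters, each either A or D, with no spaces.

Answer: AAAADDDDDDDDDDAAAAA

Derivation:
Simulating step by step:
  req#1 t=1ms: ALLOW
  req#2 t=1ms: ALLOW
  req#3 t=1ms: ALLOW
  req#4 t=1ms: ALLOW
  req#5 t=1ms: DENY
  req#6 t=1ms: DENY
  req#7 t=1ms: DENY
  req#8 t=1ms: DENY
  req#9 t=1ms: DENY
  req#10 t=1ms: DENY
  req#11 t=1ms: DENY
  req#12 t=1ms: DENY
  req#13 t=1ms: DENY
  req#14 t=1ms: DENY
  req#15 t=2ms: ALLOW
  req#16 t=2ms: ALLOW
  req#17 t=3ms: ALLOW
  req#18 t=3ms: ALLOW
  req#19 t=3ms: ALLOW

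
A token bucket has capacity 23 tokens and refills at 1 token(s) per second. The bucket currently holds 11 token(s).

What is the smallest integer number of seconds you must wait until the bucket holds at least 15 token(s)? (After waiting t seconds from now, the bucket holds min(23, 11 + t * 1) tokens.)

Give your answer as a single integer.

Need 11 + t * 1 >= 15, so t >= 4/1.
Smallest integer t = ceil(4/1) = 4.

Answer: 4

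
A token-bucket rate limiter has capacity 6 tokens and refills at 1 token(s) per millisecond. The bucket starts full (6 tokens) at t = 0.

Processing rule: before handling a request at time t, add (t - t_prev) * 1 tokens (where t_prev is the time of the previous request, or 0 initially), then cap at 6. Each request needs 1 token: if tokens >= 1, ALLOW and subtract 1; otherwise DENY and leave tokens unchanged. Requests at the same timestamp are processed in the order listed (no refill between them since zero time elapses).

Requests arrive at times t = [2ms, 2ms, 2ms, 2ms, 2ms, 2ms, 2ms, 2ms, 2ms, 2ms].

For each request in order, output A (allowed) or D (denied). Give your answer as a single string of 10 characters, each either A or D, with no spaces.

Simulating step by step:
  req#1 t=2ms: ALLOW
  req#2 t=2ms: ALLOW
  req#3 t=2ms: ALLOW
  req#4 t=2ms: ALLOW
  req#5 t=2ms: ALLOW
  req#6 t=2ms: ALLOW
  req#7 t=2ms: DENY
  req#8 t=2ms: DENY
  req#9 t=2ms: DENY
  req#10 t=2ms: DENY

Answer: AAAAAADDDD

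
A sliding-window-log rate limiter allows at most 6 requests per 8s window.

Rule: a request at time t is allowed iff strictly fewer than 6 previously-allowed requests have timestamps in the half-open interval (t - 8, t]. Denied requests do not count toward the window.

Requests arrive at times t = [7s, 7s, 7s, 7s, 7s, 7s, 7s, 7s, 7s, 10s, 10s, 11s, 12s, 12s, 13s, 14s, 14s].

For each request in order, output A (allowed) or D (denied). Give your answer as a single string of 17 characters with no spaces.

Answer: AAAAAADDDDDDDDDDD

Derivation:
Tracking allowed requests in the window:
  req#1 t=7s: ALLOW
  req#2 t=7s: ALLOW
  req#3 t=7s: ALLOW
  req#4 t=7s: ALLOW
  req#5 t=7s: ALLOW
  req#6 t=7s: ALLOW
  req#7 t=7s: DENY
  req#8 t=7s: DENY
  req#9 t=7s: DENY
  req#10 t=10s: DENY
  req#11 t=10s: DENY
  req#12 t=11s: DENY
  req#13 t=12s: DENY
  req#14 t=12s: DENY
  req#15 t=13s: DENY
  req#16 t=14s: DENY
  req#17 t=14s: DENY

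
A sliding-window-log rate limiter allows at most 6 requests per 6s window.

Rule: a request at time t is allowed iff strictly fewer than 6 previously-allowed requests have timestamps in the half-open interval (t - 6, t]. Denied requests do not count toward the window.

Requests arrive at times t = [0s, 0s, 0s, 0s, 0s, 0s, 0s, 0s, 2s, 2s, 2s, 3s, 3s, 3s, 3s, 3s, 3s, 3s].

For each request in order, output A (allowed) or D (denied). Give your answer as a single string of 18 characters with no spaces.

Answer: AAAAAADDDDDDDDDDDD

Derivation:
Tracking allowed requests in the window:
  req#1 t=0s: ALLOW
  req#2 t=0s: ALLOW
  req#3 t=0s: ALLOW
  req#4 t=0s: ALLOW
  req#5 t=0s: ALLOW
  req#6 t=0s: ALLOW
  req#7 t=0s: DENY
  req#8 t=0s: DENY
  req#9 t=2s: DENY
  req#10 t=2s: DENY
  req#11 t=2s: DENY
  req#12 t=3s: DENY
  req#13 t=3s: DENY
  req#14 t=3s: DENY
  req#15 t=3s: DENY
  req#16 t=3s: DENY
  req#17 t=3s: DENY
  req#18 t=3s: DENY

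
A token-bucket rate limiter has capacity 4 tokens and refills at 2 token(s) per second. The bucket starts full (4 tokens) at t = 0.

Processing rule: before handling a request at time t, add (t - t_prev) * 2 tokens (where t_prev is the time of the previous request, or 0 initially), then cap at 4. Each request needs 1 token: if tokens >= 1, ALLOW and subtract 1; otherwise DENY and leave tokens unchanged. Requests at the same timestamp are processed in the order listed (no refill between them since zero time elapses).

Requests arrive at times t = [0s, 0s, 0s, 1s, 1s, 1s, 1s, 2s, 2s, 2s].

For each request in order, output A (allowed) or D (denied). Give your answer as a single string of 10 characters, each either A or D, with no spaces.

Answer: AAAAAADAAD

Derivation:
Simulating step by step:
  req#1 t=0s: ALLOW
  req#2 t=0s: ALLOW
  req#3 t=0s: ALLOW
  req#4 t=1s: ALLOW
  req#5 t=1s: ALLOW
  req#6 t=1s: ALLOW
  req#7 t=1s: DENY
  req#8 t=2s: ALLOW
  req#9 t=2s: ALLOW
  req#10 t=2s: DENY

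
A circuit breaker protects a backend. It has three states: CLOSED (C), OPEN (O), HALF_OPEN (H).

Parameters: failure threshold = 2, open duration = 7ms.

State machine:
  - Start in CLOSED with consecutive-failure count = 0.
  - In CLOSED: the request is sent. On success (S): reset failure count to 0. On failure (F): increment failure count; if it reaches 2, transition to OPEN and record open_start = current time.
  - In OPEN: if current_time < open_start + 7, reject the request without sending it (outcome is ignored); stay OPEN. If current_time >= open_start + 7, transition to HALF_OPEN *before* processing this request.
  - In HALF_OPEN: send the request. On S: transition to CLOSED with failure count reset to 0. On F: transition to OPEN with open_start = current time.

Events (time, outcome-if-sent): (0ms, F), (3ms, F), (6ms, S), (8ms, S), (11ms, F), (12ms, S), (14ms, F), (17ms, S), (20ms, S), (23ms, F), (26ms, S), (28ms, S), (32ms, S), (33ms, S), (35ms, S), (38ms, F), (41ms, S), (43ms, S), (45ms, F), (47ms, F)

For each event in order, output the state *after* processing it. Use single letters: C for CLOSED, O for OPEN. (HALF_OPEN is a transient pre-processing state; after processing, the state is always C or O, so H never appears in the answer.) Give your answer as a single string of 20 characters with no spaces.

State after each event:
  event#1 t=0ms outcome=F: state=CLOSED
  event#2 t=3ms outcome=F: state=OPEN
  event#3 t=6ms outcome=S: state=OPEN
  event#4 t=8ms outcome=S: state=OPEN
  event#5 t=11ms outcome=F: state=OPEN
  event#6 t=12ms outcome=S: state=OPEN
  event#7 t=14ms outcome=F: state=OPEN
  event#8 t=17ms outcome=S: state=OPEN
  event#9 t=20ms outcome=S: state=CLOSED
  event#10 t=23ms outcome=F: state=CLOSED
  event#11 t=26ms outcome=S: state=CLOSED
  event#12 t=28ms outcome=S: state=CLOSED
  event#13 t=32ms outcome=S: state=CLOSED
  event#14 t=33ms outcome=S: state=CLOSED
  event#15 t=35ms outcome=S: state=CLOSED
  event#16 t=38ms outcome=F: state=CLOSED
  event#17 t=41ms outcome=S: state=CLOSED
  event#18 t=43ms outcome=S: state=CLOSED
  event#19 t=45ms outcome=F: state=CLOSED
  event#20 t=47ms outcome=F: state=OPEN

Answer: COOOOOOOCCCCCCCCCCCO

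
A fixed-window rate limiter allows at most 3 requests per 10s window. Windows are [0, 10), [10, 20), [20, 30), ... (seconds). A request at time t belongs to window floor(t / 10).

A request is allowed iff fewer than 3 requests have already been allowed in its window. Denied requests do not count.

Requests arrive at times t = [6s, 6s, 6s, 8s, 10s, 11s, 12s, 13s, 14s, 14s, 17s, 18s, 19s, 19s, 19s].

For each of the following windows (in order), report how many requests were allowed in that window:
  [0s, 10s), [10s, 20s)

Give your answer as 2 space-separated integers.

Answer: 3 3

Derivation:
Processing requests:
  req#1 t=6s (window 0): ALLOW
  req#2 t=6s (window 0): ALLOW
  req#3 t=6s (window 0): ALLOW
  req#4 t=8s (window 0): DENY
  req#5 t=10s (window 1): ALLOW
  req#6 t=11s (window 1): ALLOW
  req#7 t=12s (window 1): ALLOW
  req#8 t=13s (window 1): DENY
  req#9 t=14s (window 1): DENY
  req#10 t=14s (window 1): DENY
  req#11 t=17s (window 1): DENY
  req#12 t=18s (window 1): DENY
  req#13 t=19s (window 1): DENY
  req#14 t=19s (window 1): DENY
  req#15 t=19s (window 1): DENY

Allowed counts by window: 3 3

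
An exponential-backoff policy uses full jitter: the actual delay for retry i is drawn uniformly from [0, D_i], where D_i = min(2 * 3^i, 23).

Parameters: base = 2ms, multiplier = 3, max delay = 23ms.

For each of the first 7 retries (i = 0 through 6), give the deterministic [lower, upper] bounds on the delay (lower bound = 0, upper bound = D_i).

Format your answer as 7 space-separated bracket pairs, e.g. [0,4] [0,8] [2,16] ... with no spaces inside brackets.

Answer: [0,2] [0,6] [0,18] [0,23] [0,23] [0,23] [0,23]

Derivation:
Computing bounds per retry:
  i=0: D_i=min(2*3^0,23)=2, bounds=[0,2]
  i=1: D_i=min(2*3^1,23)=6, bounds=[0,6]
  i=2: D_i=min(2*3^2,23)=18, bounds=[0,18]
  i=3: D_i=min(2*3^3,23)=23, bounds=[0,23]
  i=4: D_i=min(2*3^4,23)=23, bounds=[0,23]
  i=5: D_i=min(2*3^5,23)=23, bounds=[0,23]
  i=6: D_i=min(2*3^6,23)=23, bounds=[0,23]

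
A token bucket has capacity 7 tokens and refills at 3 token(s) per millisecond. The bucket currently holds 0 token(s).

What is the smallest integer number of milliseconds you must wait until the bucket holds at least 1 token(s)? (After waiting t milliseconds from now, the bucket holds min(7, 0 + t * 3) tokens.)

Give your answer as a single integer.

Need 0 + t * 3 >= 1, so t >= 1/3.
Smallest integer t = ceil(1/3) = 1.

Answer: 1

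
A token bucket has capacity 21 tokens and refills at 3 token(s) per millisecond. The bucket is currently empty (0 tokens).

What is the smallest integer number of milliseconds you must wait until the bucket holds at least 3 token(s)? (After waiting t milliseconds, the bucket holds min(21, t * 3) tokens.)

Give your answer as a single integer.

Need t * 3 >= 3, so t >= 3/3.
Smallest integer t = ceil(3/3) = 1.

Answer: 1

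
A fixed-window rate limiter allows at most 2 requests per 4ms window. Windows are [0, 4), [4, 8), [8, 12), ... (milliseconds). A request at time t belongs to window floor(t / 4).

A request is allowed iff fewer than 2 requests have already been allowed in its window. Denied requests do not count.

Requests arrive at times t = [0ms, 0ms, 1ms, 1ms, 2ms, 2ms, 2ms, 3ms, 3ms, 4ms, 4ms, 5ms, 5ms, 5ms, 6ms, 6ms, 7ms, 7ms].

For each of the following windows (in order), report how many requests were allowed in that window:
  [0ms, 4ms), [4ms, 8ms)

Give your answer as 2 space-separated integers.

Answer: 2 2

Derivation:
Processing requests:
  req#1 t=0ms (window 0): ALLOW
  req#2 t=0ms (window 0): ALLOW
  req#3 t=1ms (window 0): DENY
  req#4 t=1ms (window 0): DENY
  req#5 t=2ms (window 0): DENY
  req#6 t=2ms (window 0): DENY
  req#7 t=2ms (window 0): DENY
  req#8 t=3ms (window 0): DENY
  req#9 t=3ms (window 0): DENY
  req#10 t=4ms (window 1): ALLOW
  req#11 t=4ms (window 1): ALLOW
  req#12 t=5ms (window 1): DENY
  req#13 t=5ms (window 1): DENY
  req#14 t=5ms (window 1): DENY
  req#15 t=6ms (window 1): DENY
  req#16 t=6ms (window 1): DENY
  req#17 t=7ms (window 1): DENY
  req#18 t=7ms (window 1): DENY

Allowed counts by window: 2 2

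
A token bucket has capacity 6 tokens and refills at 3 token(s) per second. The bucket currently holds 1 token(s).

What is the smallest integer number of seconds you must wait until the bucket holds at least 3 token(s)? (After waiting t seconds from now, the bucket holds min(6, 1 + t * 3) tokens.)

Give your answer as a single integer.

Need 1 + t * 3 >= 3, so t >= 2/3.
Smallest integer t = ceil(2/3) = 1.

Answer: 1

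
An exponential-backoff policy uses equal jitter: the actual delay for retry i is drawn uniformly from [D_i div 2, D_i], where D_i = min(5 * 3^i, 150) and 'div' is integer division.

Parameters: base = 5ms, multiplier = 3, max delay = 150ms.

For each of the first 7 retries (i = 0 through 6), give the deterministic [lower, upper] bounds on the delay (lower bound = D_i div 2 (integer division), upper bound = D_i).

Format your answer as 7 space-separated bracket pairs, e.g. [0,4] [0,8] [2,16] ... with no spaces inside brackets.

Answer: [2,5] [7,15] [22,45] [67,135] [75,150] [75,150] [75,150]

Derivation:
Computing bounds per retry:
  i=0: D_i=min(5*3^0,150)=5, bounds=[2,5]
  i=1: D_i=min(5*3^1,150)=15, bounds=[7,15]
  i=2: D_i=min(5*3^2,150)=45, bounds=[22,45]
  i=3: D_i=min(5*3^3,150)=135, bounds=[67,135]
  i=4: D_i=min(5*3^4,150)=150, bounds=[75,150]
  i=5: D_i=min(5*3^5,150)=150, bounds=[75,150]
  i=6: D_i=min(5*3^6,150)=150, bounds=[75,150]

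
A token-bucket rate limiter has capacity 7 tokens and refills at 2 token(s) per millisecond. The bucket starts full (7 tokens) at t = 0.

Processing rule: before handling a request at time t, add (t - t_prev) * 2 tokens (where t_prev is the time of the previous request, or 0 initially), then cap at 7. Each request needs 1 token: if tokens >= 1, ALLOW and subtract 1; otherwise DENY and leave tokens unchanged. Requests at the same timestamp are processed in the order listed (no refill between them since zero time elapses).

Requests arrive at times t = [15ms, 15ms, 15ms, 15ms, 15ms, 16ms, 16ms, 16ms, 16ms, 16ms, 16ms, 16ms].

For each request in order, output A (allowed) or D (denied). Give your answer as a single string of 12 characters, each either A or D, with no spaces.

Simulating step by step:
  req#1 t=15ms: ALLOW
  req#2 t=15ms: ALLOW
  req#3 t=15ms: ALLOW
  req#4 t=15ms: ALLOW
  req#5 t=15ms: ALLOW
  req#6 t=16ms: ALLOW
  req#7 t=16ms: ALLOW
  req#8 t=16ms: ALLOW
  req#9 t=16ms: ALLOW
  req#10 t=16ms: DENY
  req#11 t=16ms: DENY
  req#12 t=16ms: DENY

Answer: AAAAAAAAADDD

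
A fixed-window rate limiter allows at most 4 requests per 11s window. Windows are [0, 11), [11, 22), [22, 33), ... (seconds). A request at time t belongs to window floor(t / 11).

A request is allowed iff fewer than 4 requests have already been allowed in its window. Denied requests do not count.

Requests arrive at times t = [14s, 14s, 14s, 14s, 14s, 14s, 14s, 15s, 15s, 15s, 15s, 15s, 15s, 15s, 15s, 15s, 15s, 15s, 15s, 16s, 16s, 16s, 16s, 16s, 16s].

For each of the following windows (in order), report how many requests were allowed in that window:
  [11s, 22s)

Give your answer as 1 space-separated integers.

Answer: 4

Derivation:
Processing requests:
  req#1 t=14s (window 1): ALLOW
  req#2 t=14s (window 1): ALLOW
  req#3 t=14s (window 1): ALLOW
  req#4 t=14s (window 1): ALLOW
  req#5 t=14s (window 1): DENY
  req#6 t=14s (window 1): DENY
  req#7 t=14s (window 1): DENY
  req#8 t=15s (window 1): DENY
  req#9 t=15s (window 1): DENY
  req#10 t=15s (window 1): DENY
  req#11 t=15s (window 1): DENY
  req#12 t=15s (window 1): DENY
  req#13 t=15s (window 1): DENY
  req#14 t=15s (window 1): DENY
  req#15 t=15s (window 1): DENY
  req#16 t=15s (window 1): DENY
  req#17 t=15s (window 1): DENY
  req#18 t=15s (window 1): DENY
  req#19 t=15s (window 1): DENY
  req#20 t=16s (window 1): DENY
  req#21 t=16s (window 1): DENY
  req#22 t=16s (window 1): DENY
  req#23 t=16s (window 1): DENY
  req#24 t=16s (window 1): DENY
  req#25 t=16s (window 1): DENY

Allowed counts by window: 4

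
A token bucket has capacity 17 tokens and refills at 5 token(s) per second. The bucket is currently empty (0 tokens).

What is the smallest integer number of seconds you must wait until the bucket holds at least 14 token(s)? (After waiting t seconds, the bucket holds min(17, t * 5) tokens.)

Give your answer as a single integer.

Answer: 3

Derivation:
Need t * 5 >= 14, so t >= 14/5.
Smallest integer t = ceil(14/5) = 3.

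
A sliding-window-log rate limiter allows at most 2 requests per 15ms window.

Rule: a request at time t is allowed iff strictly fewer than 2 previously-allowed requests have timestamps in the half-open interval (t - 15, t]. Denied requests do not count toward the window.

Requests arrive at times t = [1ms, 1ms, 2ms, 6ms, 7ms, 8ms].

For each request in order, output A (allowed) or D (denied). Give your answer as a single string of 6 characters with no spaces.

Answer: AADDDD

Derivation:
Tracking allowed requests in the window:
  req#1 t=1ms: ALLOW
  req#2 t=1ms: ALLOW
  req#3 t=2ms: DENY
  req#4 t=6ms: DENY
  req#5 t=7ms: DENY
  req#6 t=8ms: DENY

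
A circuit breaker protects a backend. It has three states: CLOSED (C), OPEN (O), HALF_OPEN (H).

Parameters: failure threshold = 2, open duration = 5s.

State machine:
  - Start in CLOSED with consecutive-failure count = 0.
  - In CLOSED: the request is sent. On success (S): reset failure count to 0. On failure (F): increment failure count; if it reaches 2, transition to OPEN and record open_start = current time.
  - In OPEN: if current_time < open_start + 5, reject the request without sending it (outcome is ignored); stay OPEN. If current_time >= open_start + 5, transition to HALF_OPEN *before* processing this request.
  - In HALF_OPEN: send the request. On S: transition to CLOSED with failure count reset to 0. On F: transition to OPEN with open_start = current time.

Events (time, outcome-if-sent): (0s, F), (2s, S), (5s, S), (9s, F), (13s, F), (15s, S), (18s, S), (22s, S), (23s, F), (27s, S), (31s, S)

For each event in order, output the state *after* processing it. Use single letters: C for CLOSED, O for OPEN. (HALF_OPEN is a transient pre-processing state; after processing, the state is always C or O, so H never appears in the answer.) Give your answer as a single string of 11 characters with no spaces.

State after each event:
  event#1 t=0s outcome=F: state=CLOSED
  event#2 t=2s outcome=S: state=CLOSED
  event#3 t=5s outcome=S: state=CLOSED
  event#4 t=9s outcome=F: state=CLOSED
  event#5 t=13s outcome=F: state=OPEN
  event#6 t=15s outcome=S: state=OPEN
  event#7 t=18s outcome=S: state=CLOSED
  event#8 t=22s outcome=S: state=CLOSED
  event#9 t=23s outcome=F: state=CLOSED
  event#10 t=27s outcome=S: state=CLOSED
  event#11 t=31s outcome=S: state=CLOSED

Answer: CCCCOOCCCCC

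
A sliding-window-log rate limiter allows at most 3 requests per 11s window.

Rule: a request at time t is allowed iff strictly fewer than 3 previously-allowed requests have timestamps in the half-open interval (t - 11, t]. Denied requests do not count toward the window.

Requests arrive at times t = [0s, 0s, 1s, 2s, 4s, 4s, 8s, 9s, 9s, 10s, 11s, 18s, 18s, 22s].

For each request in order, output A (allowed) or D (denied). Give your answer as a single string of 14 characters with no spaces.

Tracking allowed requests in the window:
  req#1 t=0s: ALLOW
  req#2 t=0s: ALLOW
  req#3 t=1s: ALLOW
  req#4 t=2s: DENY
  req#5 t=4s: DENY
  req#6 t=4s: DENY
  req#7 t=8s: DENY
  req#8 t=9s: DENY
  req#9 t=9s: DENY
  req#10 t=10s: DENY
  req#11 t=11s: ALLOW
  req#12 t=18s: ALLOW
  req#13 t=18s: ALLOW
  req#14 t=22s: ALLOW

Answer: AAADDDDDDDAAAA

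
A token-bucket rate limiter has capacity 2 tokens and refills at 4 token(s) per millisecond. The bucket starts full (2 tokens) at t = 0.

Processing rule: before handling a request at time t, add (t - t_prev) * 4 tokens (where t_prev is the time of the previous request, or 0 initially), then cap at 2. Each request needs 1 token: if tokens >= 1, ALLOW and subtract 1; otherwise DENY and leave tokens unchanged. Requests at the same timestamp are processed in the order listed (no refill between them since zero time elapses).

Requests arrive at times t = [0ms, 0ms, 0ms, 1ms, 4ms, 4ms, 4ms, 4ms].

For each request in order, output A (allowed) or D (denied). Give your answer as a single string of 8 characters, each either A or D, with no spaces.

Simulating step by step:
  req#1 t=0ms: ALLOW
  req#2 t=0ms: ALLOW
  req#3 t=0ms: DENY
  req#4 t=1ms: ALLOW
  req#5 t=4ms: ALLOW
  req#6 t=4ms: ALLOW
  req#7 t=4ms: DENY
  req#8 t=4ms: DENY

Answer: AADAAADD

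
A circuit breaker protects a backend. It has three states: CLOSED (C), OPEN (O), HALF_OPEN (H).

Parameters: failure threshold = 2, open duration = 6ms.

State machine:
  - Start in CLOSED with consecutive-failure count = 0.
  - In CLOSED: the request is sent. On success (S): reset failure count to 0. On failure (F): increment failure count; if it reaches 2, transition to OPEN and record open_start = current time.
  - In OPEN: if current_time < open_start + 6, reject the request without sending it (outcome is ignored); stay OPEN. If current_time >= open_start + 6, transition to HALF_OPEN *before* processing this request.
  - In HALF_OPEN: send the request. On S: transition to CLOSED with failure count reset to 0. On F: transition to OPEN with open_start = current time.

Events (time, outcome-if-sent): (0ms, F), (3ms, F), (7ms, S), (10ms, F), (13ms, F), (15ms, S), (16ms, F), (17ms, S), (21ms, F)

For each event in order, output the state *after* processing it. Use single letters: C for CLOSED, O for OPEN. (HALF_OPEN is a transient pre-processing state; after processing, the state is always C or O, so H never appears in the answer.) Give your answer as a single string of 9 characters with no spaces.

Answer: COOOOOOOO

Derivation:
State after each event:
  event#1 t=0ms outcome=F: state=CLOSED
  event#2 t=3ms outcome=F: state=OPEN
  event#3 t=7ms outcome=S: state=OPEN
  event#4 t=10ms outcome=F: state=OPEN
  event#5 t=13ms outcome=F: state=OPEN
  event#6 t=15ms outcome=S: state=OPEN
  event#7 t=16ms outcome=F: state=OPEN
  event#8 t=17ms outcome=S: state=OPEN
  event#9 t=21ms outcome=F: state=OPEN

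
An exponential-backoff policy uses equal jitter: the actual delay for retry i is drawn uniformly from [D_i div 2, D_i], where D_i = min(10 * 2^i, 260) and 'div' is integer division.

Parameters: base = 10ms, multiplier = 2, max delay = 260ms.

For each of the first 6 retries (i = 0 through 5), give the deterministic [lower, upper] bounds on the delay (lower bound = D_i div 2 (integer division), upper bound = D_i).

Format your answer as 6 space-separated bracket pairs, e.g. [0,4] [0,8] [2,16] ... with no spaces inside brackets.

Answer: [5,10] [10,20] [20,40] [40,80] [80,160] [130,260]

Derivation:
Computing bounds per retry:
  i=0: D_i=min(10*2^0,260)=10, bounds=[5,10]
  i=1: D_i=min(10*2^1,260)=20, bounds=[10,20]
  i=2: D_i=min(10*2^2,260)=40, bounds=[20,40]
  i=3: D_i=min(10*2^3,260)=80, bounds=[40,80]
  i=4: D_i=min(10*2^4,260)=160, bounds=[80,160]
  i=5: D_i=min(10*2^5,260)=260, bounds=[130,260]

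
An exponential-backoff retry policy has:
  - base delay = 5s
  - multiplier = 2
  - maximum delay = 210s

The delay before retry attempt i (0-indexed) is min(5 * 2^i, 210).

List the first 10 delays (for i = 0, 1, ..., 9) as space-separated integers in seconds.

Answer: 5 10 20 40 80 160 210 210 210 210

Derivation:
Computing each delay:
  i=0: min(5*2^0, 210) = 5
  i=1: min(5*2^1, 210) = 10
  i=2: min(5*2^2, 210) = 20
  i=3: min(5*2^3, 210) = 40
  i=4: min(5*2^4, 210) = 80
  i=5: min(5*2^5, 210) = 160
  i=6: min(5*2^6, 210) = 210
  i=7: min(5*2^7, 210) = 210
  i=8: min(5*2^8, 210) = 210
  i=9: min(5*2^9, 210) = 210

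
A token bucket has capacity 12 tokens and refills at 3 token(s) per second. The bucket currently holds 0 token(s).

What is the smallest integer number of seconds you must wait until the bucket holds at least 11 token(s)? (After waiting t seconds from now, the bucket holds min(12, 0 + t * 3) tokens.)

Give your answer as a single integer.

Need 0 + t * 3 >= 11, so t >= 11/3.
Smallest integer t = ceil(11/3) = 4.

Answer: 4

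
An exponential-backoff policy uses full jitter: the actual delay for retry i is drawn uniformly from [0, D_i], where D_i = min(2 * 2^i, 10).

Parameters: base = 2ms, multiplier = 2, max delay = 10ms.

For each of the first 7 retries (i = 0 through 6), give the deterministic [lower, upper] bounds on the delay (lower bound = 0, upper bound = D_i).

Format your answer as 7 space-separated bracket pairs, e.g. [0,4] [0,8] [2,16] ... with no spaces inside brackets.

Answer: [0,2] [0,4] [0,8] [0,10] [0,10] [0,10] [0,10]

Derivation:
Computing bounds per retry:
  i=0: D_i=min(2*2^0,10)=2, bounds=[0,2]
  i=1: D_i=min(2*2^1,10)=4, bounds=[0,4]
  i=2: D_i=min(2*2^2,10)=8, bounds=[0,8]
  i=3: D_i=min(2*2^3,10)=10, bounds=[0,10]
  i=4: D_i=min(2*2^4,10)=10, bounds=[0,10]
  i=5: D_i=min(2*2^5,10)=10, bounds=[0,10]
  i=6: D_i=min(2*2^6,10)=10, bounds=[0,10]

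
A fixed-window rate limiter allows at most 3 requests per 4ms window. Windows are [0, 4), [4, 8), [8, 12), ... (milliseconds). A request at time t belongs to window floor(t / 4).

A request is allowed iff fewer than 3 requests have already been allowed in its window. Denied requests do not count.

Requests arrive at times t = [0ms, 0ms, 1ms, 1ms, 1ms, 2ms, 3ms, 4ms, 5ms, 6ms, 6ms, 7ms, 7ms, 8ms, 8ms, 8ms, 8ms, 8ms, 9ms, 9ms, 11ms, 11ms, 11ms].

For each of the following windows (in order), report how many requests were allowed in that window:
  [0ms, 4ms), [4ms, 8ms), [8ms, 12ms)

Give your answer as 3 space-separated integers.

Answer: 3 3 3

Derivation:
Processing requests:
  req#1 t=0ms (window 0): ALLOW
  req#2 t=0ms (window 0): ALLOW
  req#3 t=1ms (window 0): ALLOW
  req#4 t=1ms (window 0): DENY
  req#5 t=1ms (window 0): DENY
  req#6 t=2ms (window 0): DENY
  req#7 t=3ms (window 0): DENY
  req#8 t=4ms (window 1): ALLOW
  req#9 t=5ms (window 1): ALLOW
  req#10 t=6ms (window 1): ALLOW
  req#11 t=6ms (window 1): DENY
  req#12 t=7ms (window 1): DENY
  req#13 t=7ms (window 1): DENY
  req#14 t=8ms (window 2): ALLOW
  req#15 t=8ms (window 2): ALLOW
  req#16 t=8ms (window 2): ALLOW
  req#17 t=8ms (window 2): DENY
  req#18 t=8ms (window 2): DENY
  req#19 t=9ms (window 2): DENY
  req#20 t=9ms (window 2): DENY
  req#21 t=11ms (window 2): DENY
  req#22 t=11ms (window 2): DENY
  req#23 t=11ms (window 2): DENY

Allowed counts by window: 3 3 3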